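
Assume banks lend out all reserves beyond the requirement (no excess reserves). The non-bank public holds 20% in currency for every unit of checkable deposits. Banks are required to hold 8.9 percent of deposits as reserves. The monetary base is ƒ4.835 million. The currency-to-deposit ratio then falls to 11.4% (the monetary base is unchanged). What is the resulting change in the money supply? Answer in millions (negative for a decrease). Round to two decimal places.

Initially m₁ = (1 + 0.2) / (0.089 + 0.2) ≈ 4.1522, so M₁ = 4.1522 × 4.835 ≈ 20.0759 million.
After the change m₂ = (1 + 0.114) / (0.089 + 0.114) ≈ 5.4877, so M₂ = 5.4877 × 4.835 ≈ 26.533 million.
ΔM = M₂ − M₁ = 26.533 − 20.0759 = 6.4571 million.

ƒ6.46 million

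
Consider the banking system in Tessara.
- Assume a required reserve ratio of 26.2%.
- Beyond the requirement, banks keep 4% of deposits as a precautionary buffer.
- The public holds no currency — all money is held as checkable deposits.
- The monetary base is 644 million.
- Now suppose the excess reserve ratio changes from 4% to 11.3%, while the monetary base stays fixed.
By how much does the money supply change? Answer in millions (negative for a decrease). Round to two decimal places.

Initially m₁ = 1 / (0.262 + 0.04) ≈ 3.311258, so M₁ = 3.311258 × 644 ≈ 2132.4502 million.
After the change m₂ = 1 / (0.262 + 0.113) ≈ 2.666667, so M₂ = 2.666667 × 644 ≈ 1717.3335 million.
ΔM = M₂ − M₁ = 1717.3335 − 2132.4502 = -415.1167 million.

-415.12 million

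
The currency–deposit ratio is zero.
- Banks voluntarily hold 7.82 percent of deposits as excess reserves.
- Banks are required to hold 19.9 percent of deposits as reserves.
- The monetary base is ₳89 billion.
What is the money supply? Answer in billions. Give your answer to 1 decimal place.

₳321.1 billion

The money multiplier is m = 1 / (rr + e) = 1 / (0.199 + 0.0782) ≈ 3.6075.
So M = m × MB = 3.6075 × 89 = 321.0675 billion.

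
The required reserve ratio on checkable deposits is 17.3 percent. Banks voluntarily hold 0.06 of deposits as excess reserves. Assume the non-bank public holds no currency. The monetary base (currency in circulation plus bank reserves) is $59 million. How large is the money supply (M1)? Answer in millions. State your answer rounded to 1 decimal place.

$253.2 million

The money multiplier is m = 1 / (rr + e) = 1 / (0.173 + 0.06) ≈ 4.2918.
So M = m × MB = 4.2918 × 59 = 253.2162 million.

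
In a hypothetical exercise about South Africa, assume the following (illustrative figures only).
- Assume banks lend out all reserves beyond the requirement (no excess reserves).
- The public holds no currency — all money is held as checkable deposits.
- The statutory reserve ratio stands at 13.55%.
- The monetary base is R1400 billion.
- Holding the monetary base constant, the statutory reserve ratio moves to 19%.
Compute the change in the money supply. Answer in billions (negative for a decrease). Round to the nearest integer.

Initially m₁ = 1 / (0.1355) ≈ 7.38007, so M₁ = 7.38007 × 1400 = 10332.098 billion.
After the change m₂ = 1 / (0.19) ≈ 5.26316, so M₂ = 5.26316 × 1400 = 7368.424 billion.
ΔM = M₂ − M₁ = 7368.424 − 10332.098 = -2963.674 billion.

-2964 billion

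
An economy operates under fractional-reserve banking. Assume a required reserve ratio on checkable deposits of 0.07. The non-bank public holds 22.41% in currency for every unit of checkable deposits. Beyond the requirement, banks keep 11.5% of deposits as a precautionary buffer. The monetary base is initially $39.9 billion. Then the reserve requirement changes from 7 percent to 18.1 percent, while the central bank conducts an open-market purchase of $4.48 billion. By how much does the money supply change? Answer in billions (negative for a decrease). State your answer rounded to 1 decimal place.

Before: m₁ = (1 + 0.2241) / (0.07 + 0.115 + 0.2241) ≈ 2.9922, MB₁ = 39.9, so M₁ = 2.9922 × 39.9 ≈ 119.3888 billion.
After: m₂ = (1 + 0.2241) / (0.181 + 0.115 + 0.2241) ≈ 2.3536, MB₂ = 39.9 + 4.48 = 44.38, so M₂ = 2.3536 × 44.38 ≈ 104.4528 billion.
ΔM = M₂ − M₁ = 104.4528 − 119.3888 = -14.936 billion.

-14.9 billion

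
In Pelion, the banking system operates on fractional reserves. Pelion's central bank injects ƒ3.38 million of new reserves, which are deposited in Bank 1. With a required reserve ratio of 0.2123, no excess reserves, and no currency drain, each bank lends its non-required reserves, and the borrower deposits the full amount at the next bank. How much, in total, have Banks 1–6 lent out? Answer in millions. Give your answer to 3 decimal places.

Bank i lends (1 − rr)^i of the original deposit: Bank 1 lends 3.38·0.7877 ≈ 2.6624, Bank 2 lends 3.38·0.7877² ≈ 2.0972, and so on.
Summing a geometric series: total = 3.38·[0.7877·(1 − 0.7877^6) / (1 − 0.7877)] ≈ 9.5452 million.

ƒ9.545 million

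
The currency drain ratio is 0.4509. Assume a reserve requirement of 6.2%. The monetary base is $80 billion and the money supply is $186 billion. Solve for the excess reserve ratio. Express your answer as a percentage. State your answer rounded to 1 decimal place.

Using m = M/MB = 186/80 = 2.325000. Since m = (1 + c)/(c + rr + e), the denominator satisfies c + rr + e = (1 + c)/m = (1 + 0.4509) / 2.325000 ≈ 0.624043.
With c = 0.4509 and rr = 0.062, the excess reserve ratio is 0.624043 − 0.4509 − 0.062 = 0.111143.

11.1%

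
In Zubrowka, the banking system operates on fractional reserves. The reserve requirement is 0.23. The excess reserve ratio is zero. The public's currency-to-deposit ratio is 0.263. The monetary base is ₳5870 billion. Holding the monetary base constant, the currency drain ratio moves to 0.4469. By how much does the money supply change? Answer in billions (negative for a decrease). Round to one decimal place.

-2490.8 billion

Initially m₁ = (1 + 0.263) / (0.23 + 0.263) ≈ 2.561866, so M₁ = 2.561866 × 5870 ≈ 15038.1534 billion.
After the change m₂ = (1 + 0.4469) / (0.23 + 0.4469) ≈ 2.137539, so M₂ = 2.137539 × 5870 ≈ 12547.3539 billion.
ΔM = M₂ − M₁ = 12547.3539 − 15038.1534 = -2490.7995 billion.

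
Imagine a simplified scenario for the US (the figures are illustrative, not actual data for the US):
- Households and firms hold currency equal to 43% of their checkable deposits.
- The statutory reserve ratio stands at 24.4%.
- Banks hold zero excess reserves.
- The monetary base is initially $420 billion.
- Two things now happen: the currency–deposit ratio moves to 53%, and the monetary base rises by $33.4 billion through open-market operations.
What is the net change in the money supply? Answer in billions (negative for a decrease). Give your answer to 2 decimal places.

$5.16 billion

Before: m₁ = (1 + 0.43) / (0.244 + 0.43) ≈ 2.121662, MB₁ = 420, so M₁ = 2.121662 × 420 ≈ 891.098 billion.
After: m₂ = (1 + 0.53) / (0.244 + 0.53) ≈ 1.976744, MB₂ = 420 + 33.4 = 453.4, so M₂ = 1.976744 × 453.4 ≈ 896.2557 billion.
ΔM = M₂ − M₁ = 896.2557 − 891.098 = 5.1577 billion.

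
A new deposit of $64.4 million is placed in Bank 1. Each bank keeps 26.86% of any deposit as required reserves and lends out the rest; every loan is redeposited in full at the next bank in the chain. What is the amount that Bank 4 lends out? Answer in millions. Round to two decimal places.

Each bank lends a fraction (1 − rr) = 0.7314 of the deposit it receives, so Bank 4 receives 64.4·0.7314^3 and lends 64.4·0.7314^4 ≈ 18.4292 million.

$18.43 million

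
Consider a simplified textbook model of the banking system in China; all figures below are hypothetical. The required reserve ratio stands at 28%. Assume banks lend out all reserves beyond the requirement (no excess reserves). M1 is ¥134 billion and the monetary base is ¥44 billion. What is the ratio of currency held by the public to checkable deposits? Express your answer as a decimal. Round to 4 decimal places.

Using m = M/MB = 134/44 ≈ 3.045455. From m = (1 + c)/(c + rr + e), rearranging gives 1 + c = m·(c + rr + e), so c·(1 − m) = m·(rr + e) − 1.
Hence c = [m·(rr + e) − 1]/(1 − m) = [3.045455 × (0.28 + 0) − 1] / (1 − 3.045455) ≈ 0.072000.

0.0720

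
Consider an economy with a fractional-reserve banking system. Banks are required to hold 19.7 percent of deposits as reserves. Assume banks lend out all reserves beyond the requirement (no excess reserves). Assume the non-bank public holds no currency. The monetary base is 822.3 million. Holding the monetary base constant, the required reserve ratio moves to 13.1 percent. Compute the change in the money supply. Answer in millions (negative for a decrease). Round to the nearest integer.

Initially m₁ = 1 / (0.197) ≈ 5.0761, so M₁ = 5.0761 × 822.3 ≈ 4174.077 million.
After the change m₂ = 1 / (0.131) ≈ 7.6336, so M₂ = 7.6336 × 822.3 ≈ 6277.1093 million.
ΔM = M₂ − M₁ = 6277.1093 − 4174.077 = 2103.0323 million.

2103 million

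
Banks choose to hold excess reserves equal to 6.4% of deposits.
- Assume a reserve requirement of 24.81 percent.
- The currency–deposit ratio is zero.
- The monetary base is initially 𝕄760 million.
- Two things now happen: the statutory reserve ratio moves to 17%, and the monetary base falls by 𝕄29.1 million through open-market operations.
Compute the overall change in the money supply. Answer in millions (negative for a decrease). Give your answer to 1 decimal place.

𝕄688.4 million

Before: m₁ = 1 / (0.2481 + 0.064) ≈ 3.20410, MB₁ = 760, so M₁ = 3.20410 × 760 = 2435.116 million.
After: m₂ = 1 / (0.17 + 0.064) ≈ 4.27350, MB₂ = 760 − 29.1 = 730.9, so M₂ = 4.27350 × 730.9 ≈ 3123.5012 million.
ΔM = M₂ − M₁ = 3123.5012 − 2435.116 = 688.3852 million.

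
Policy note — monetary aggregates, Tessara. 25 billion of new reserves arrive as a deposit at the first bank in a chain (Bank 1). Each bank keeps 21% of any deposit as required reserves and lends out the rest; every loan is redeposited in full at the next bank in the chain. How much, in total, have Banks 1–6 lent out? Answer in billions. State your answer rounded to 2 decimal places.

Bank i lends (1 − rr)^i of the original deposit: Bank 1 lends 25·0.7900 = 19.7500, Bank 2 lends 25·0.7900² = 15.6025, and so on.
Summing a geometric series: total = 25·[0.7900·(1 − 0.7900^6) / (1 − 0.7900)] ≈ 71.1858 billion.

71.19 billion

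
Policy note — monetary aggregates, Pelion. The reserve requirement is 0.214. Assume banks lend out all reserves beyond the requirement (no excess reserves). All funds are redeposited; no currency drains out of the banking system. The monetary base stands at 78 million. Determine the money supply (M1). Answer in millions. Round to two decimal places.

364.49 million

With no currency drain or excess reserves, the money multiplier is m = 1/rr = 1/0.214 ≈ 4.67290.
Money supply M = m × MB = 4.67290 × 78 = 364.4862 million.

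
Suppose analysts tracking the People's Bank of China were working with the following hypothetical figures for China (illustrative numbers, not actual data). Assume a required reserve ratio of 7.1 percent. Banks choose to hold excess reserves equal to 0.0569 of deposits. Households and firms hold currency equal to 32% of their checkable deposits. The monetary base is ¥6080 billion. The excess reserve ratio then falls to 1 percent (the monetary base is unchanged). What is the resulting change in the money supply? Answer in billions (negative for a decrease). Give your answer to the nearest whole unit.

Initially m₁ = (1 + 0.32) / (0.071 + 0.0569 + 0.32) ≈ 2.94709, so M₁ = 2.94709 × 6080 = 17918.3072 billion.
After the change m₂ = (1 + 0.32) / (0.071 + 0.01 + 0.32) ≈ 3.29177, so M₂ = 3.29177 × 6080 = 20013.9616 billion.
ΔM = M₂ − M₁ = 20013.9616 − 17918.3072 = 2095.6544 billion.

¥2096 billion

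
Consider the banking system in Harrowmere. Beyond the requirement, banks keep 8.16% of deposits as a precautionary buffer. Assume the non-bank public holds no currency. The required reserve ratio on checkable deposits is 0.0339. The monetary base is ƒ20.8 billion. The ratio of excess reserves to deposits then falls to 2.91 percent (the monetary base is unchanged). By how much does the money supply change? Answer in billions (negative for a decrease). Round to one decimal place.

Initially m₁ = 1 / (0.0339 + 0.0816) ≈ 8.6580, so M₁ = 8.6580 × 20.8 = 180.0864 billion.
After the change m₂ = 1 / (0.0339 + 0.0291) ≈ 15.8730, so M₂ = 15.8730 × 20.8 = 330.1584 billion.
ΔM = M₂ − M₁ = 330.1584 − 180.0864 = 150.072 billion.

ƒ150.1 billion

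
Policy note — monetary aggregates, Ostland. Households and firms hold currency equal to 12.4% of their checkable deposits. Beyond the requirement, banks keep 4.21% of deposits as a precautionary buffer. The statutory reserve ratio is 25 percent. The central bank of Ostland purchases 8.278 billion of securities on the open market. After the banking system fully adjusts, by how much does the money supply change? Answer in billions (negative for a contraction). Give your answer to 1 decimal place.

The money multiplier is m = (1 + c) / (rr + e + c) = (1 + 0.124) / (0.25 + 0.0421 + 0.124) ≈ 2.7013.
The purchase adds 8.278 billion of base, so ΔM = m × ΔMB = 2.7013 × (+8.278) ≈ 22.3614 billion.

22.4 billion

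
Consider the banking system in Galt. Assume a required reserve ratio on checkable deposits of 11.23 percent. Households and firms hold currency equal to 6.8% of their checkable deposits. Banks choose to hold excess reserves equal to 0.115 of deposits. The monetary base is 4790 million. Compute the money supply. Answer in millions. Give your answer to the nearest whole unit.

17324 million

The money multiplier is m = (1 + c) / (rr + e + c) = (1 + 0.068) / (0.1123 + 0.115 + 0.068) ≈ 3.61666.
So M = m × MB = 3.61666 × 4790 = 17323.8014 million.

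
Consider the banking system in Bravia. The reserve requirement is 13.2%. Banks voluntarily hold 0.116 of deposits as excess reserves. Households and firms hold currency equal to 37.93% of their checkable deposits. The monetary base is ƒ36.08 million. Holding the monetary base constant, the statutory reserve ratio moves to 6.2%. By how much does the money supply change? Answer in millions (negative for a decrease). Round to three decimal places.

Initially m₁ = (1 + 0.3793) / (0.132 + 0.116 + 0.3793) ≈ 2.198788, so M₁ = 2.198788 × 36.08 ≈ 79.3323 million.
After the change m₂ = (1 + 0.3793) / (0.062 + 0.116 + 0.3793) ≈ 2.474969, so M₂ = 2.474969 × 36.08 ≈ 89.2969 million.
ΔM = M₂ − M₁ = 89.2969 − 79.3323 = 9.9646 million.

ƒ9.965 million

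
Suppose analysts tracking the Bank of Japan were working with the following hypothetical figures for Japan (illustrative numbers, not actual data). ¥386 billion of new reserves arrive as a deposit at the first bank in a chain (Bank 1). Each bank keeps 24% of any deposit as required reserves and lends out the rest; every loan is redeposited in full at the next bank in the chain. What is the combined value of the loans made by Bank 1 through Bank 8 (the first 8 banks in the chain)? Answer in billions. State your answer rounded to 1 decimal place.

¥1086.3 billion

Bank i lends (1 − rr)^i of the original deposit: Bank 1 lends 386·0.7600 = 293.3600, Bank 2 lends 386·0.7600² = 222.9536, and so on.
Summing a geometric series: total = 386·[0.7600·(1 − 0.7600^8) / (1 − 0.7600)] ≈ 1086.2834 billion.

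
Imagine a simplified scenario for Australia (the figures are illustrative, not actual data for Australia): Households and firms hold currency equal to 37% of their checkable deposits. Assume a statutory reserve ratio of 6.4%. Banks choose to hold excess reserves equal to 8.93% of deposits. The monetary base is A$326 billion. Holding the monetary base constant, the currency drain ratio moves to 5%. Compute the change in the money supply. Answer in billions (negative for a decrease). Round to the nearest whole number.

Initially m₁ = (1 + 0.37) / (0.064 + 0.0893 + 0.37) ≈ 2.6180, so M₁ = 2.6180 × 326 = 853.468 billion.
After the change m₂ = (1 + 0.05) / (0.064 + 0.0893 + 0.05) ≈ 5.1648, so M₂ = 5.1648 × 326 = 1683.7248 billion.
ΔM = M₂ − M₁ = 1683.7248 − 853.468 = 830.2568 billion.

A$830 billion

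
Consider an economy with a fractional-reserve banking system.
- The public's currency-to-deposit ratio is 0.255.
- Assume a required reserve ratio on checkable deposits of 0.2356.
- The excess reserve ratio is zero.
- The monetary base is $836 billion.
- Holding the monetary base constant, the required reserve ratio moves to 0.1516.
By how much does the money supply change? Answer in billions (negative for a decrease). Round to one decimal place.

$441.8 billion

Initially m₁ = (1 + 0.255) / (0.2356 + 0.255) ≈ 2.55809, so M₁ = 2.55809 × 836 ≈ 2138.5632 billion.
After the change m₂ = (1 + 0.255) / (0.1516 + 0.255) ≈ 3.08657, so M₂ = 3.08657 × 836 ≈ 2580.3725 billion.
ΔM = M₂ − M₁ = 2580.3725 − 2138.5632 = 441.8093 billion.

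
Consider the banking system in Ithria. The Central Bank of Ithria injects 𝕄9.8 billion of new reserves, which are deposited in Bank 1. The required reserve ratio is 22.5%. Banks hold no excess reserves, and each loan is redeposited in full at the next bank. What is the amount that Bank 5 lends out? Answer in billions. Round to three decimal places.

Each bank lends a fraction (1 − rr) = 0.7750 of the deposit it receives, so Bank 5 receives 9.8·0.7750^4 and lends 9.8·0.7750^5 ≈ 2.7399 billion.

𝕄2.740 billion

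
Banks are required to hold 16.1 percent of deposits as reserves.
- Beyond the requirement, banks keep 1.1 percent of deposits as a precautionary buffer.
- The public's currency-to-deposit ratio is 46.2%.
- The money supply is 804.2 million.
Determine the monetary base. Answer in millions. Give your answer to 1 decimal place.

348.7 million

The money multiplier is m = (1 + c) / (rr + e + c) = (1 + 0.462) / (0.161 + 0.011 + 0.462) ≈ 2.30599.
MB = M / m = 804.2 / 2.30599 ≈ 348.7439 million.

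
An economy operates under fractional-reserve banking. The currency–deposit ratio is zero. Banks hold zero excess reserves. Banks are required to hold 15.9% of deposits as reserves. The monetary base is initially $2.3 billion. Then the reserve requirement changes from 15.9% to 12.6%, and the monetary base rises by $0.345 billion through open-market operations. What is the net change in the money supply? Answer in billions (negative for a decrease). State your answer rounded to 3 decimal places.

$6.527 billion

Before: m₁ = 1 / (0.159) ≈ 6.28931, MB₁ = 2.3, so M₁ = 6.28931 × 2.3 ≈ 14.4654 billion.
After: m₂ = 1 / (0.126) ≈ 7.93651, MB₂ = 2.3 + 0.345 = 2.645, so M₂ = 7.93651 × 2.645 ≈ 20.9921 billion.
ΔM = M₂ − M₁ = 20.9921 − 14.4654 = 6.5267 billion.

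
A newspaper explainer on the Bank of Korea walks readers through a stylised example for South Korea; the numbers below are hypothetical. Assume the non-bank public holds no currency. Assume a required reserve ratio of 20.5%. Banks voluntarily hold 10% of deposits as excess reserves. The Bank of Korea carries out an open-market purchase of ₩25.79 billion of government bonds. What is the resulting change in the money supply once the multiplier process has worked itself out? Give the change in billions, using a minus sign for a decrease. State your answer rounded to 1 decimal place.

₩84.6 billion

The money multiplier is m = 1 / (rr + e) = 1 / (0.205 + 0.1) ≈ 3.2787.
The purchase adds 25.79 billion of base, so ΔM = m × ΔMB = 3.2787 × (+25.79) ≈ 84.5577 billion.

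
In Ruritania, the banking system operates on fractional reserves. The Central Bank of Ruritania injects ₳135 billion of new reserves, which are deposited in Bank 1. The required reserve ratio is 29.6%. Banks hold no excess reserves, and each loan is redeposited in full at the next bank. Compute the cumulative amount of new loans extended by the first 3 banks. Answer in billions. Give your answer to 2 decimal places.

₳209.05 billion

Bank i lends (1 − rr)^i of the original deposit: Bank 1 lends 135·0.7040 = 95.0400, Bank 2 lends 135·0.7040² ≈ 66.9082, and so on.
Summing a geometric series: total = 135·[0.7040·(1 − 0.7040^3) / (1 − 0.7040)] ≈ 209.0515 billion.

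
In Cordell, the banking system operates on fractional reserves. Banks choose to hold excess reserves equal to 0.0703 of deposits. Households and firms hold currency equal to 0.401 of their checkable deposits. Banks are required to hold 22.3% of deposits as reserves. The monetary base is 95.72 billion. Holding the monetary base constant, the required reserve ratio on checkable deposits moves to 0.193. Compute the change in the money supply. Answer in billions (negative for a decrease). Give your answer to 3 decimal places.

8.723 billion

Initially m₁ = (1 + 0.401) / (0.223 + 0.0703 + 0.401) ≈ 2.017860, so M₁ = 2.017860 × 95.72 ≈ 193.1496 billion.
After the change m₂ = (1 + 0.401) / (0.193 + 0.0703 + 0.401) ≈ 2.108987, so M₂ = 2.108987 × 95.72 ≈ 201.8722 billion.
ΔM = M₂ − M₁ = 201.8722 − 193.1496 = 8.7226 billion.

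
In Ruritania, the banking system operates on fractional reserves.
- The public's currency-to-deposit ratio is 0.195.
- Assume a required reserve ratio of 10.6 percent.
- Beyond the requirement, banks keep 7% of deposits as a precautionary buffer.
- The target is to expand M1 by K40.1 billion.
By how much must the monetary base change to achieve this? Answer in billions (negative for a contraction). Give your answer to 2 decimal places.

K12.45 billion

The money multiplier is m = (1 + c) / (rr + e + c) = (1 + 0.195) / (0.106 + 0.07 + 0.195) ≈ 3.22102.
ΔMB = ΔM / m = (+40.1) / 3.22102 ≈ 12.4495 billion.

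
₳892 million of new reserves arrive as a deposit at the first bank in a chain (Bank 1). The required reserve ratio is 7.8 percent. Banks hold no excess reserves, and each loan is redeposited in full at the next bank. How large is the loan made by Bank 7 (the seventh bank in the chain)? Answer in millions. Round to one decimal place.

Each bank lends a fraction (1 − rr) = 0.9220 of the deposit it receives, so Bank 7 receives 892·0.9220^6 and lends 892·0.9220^7 ≈ 505.2209 million.

₳505.2 million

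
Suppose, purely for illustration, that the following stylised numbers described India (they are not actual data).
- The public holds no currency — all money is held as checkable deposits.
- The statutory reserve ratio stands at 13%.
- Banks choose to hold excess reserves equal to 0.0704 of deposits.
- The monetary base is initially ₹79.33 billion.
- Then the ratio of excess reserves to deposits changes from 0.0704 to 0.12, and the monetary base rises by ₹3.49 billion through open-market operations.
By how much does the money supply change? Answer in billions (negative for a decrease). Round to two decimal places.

-64.58 billion

Before: m₁ = 1 / (0.13 + 0.0704) ≈ 4.99002, MB₁ = 79.33, so M₁ = 4.99002 × 79.33 ≈ 395.8583 billion.
After: m₂ = 1 / (0.13 + 0.12) = 4, MB₂ = 79.33 + 3.49 = 82.82, so M₂ = 4 × 82.82 = 331.28 billion.
ΔM = M₂ − M₁ = 331.28 − 395.8583 = -64.5783 billion.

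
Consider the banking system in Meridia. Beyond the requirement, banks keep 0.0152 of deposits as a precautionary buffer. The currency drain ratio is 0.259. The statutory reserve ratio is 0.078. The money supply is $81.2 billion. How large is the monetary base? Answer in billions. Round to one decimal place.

$22.7 billion

The money multiplier is m = (1 + c) / (rr + e + c) = (1 + 0.259) / (0.078 + 0.0152 + 0.259) ≈ 3.5747.
MB = M / m = 81.2 / 3.5747 ≈ 22.7152 billion.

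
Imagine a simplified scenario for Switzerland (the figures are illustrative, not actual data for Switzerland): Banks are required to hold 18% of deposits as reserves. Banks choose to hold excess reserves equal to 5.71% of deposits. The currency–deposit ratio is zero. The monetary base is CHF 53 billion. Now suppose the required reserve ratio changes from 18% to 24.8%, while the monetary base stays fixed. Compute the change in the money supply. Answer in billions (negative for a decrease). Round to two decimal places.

Initially m₁ = 1 / (0.18 + 0.0571) ≈ 4.21763, so M₁ = 4.21763 × 53 ≈ 223.5344 billion.
After the change m₂ = 1 / (0.248 + 0.0571) ≈ 3.27761, so M₂ = 3.27761 × 53 ≈ 173.7133 billion.
ΔM = M₂ − M₁ = 173.7133 − 223.5344 = -49.8211 billion.

-49.82 billion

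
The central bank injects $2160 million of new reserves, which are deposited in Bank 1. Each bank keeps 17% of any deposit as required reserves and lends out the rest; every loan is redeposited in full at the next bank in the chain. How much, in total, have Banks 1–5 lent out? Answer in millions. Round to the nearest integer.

$6392 million

Bank i lends (1 − rr)^i of the original deposit: Bank 1 lends 2160·0.8300 = 1792.8000, Bank 2 lends 2160·0.8300² = 1488.0240, and so on.
Summing a geometric series: total = 2160·[0.8300·(1 − 0.8300^5) / (1 − 0.8300)] ≈ 6391.8164 million.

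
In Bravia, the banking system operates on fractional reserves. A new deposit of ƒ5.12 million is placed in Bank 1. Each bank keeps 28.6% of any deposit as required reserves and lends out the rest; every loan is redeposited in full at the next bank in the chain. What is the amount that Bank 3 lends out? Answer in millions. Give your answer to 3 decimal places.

ƒ1.864 million

Each bank lends a fraction (1 − rr) = 0.7140 of the deposit it receives, so Bank 3 receives 5.12·0.7140^2 and lends 5.12·0.7140^3 ≈ 1.8637 million.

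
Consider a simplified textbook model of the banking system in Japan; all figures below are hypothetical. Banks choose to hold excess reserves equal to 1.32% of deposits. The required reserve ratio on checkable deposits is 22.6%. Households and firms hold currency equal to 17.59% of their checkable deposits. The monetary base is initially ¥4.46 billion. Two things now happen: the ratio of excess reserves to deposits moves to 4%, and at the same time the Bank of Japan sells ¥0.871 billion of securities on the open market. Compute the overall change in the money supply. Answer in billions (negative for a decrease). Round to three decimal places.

Before: m₁ = (1 + 0.1759) / (0.226 + 0.0132 + 0.1759) ≈ 2.83281, MB₁ = 4.46, so M₁ = 2.83281 × 4.46 ≈ 12.6343 billion.
After: m₂ = (1 + 0.1759) / (0.226 + 0.04 + 0.1759) ≈ 2.66101, MB₂ = 4.46 − 0.871 = 3.589, so M₂ = 2.66101 × 3.589 ≈ 9.5504 billion.
ΔM = M₂ − M₁ = 9.5504 − 12.6343 = -3.0839 billion.

-3.084 billion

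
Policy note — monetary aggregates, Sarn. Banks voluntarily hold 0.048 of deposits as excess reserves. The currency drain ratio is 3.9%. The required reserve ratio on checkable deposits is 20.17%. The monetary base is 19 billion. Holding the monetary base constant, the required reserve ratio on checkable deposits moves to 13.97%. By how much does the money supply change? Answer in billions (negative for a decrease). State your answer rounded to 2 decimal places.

Initially m₁ = (1 + 0.039) / (0.2017 + 0.048 + 0.039) ≈ 3.59889, so M₁ = 3.59889 × 19 ≈ 68.3789 billion.
After the change m₂ = (1 + 0.039) / (0.1397 + 0.048 + 0.039) ≈ 4.58315, so M₂ = 4.58315 × 19 ≈ 87.0798 billion.
ΔM = M₂ − M₁ = 87.0798 − 68.3789 = 18.7009 billion.

18.70 billion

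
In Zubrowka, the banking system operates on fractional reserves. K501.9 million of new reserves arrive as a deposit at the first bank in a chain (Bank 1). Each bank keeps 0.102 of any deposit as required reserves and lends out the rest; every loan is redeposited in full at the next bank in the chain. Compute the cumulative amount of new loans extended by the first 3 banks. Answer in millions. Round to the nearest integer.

Bank i lends (1 − rr)^i of the original deposit: Bank 1 lends 501.9·0.8980 = 450.7062, Bank 2 lends 501.9·0.8980² ≈ 404.7342, and so on.
Summing a geometric series: total = 501.9·[0.8980·(1 − 0.8980^3) / (1 − 0.8980)] ≈ 1218.8917 million.

K1219 million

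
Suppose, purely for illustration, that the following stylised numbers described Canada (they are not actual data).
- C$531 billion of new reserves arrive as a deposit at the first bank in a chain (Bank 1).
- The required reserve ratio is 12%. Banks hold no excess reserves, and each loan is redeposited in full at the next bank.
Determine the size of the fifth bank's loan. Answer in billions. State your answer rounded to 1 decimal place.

C$280.2 billion

Each bank lends a fraction (1 − rr) = 0.8800 of the deposit it receives, so Bank 5 receives 531·0.8800^4 and lends 531·0.8800^5 ≈ 280.2256 billion.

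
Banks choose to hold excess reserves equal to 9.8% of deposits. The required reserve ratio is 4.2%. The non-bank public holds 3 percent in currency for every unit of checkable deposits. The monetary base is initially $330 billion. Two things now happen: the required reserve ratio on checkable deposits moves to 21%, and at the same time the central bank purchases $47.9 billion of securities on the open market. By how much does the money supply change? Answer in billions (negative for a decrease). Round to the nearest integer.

Before: m₁ = (1 + 0.03) / (0.042 + 0.098 + 0.03) ≈ 6.0588, MB₁ = 330, so M₁ = 6.0588 × 330 = 1999.404 billion.
After: m₂ = (1 + 0.03) / (0.21 + 0.098 + 0.03) ≈ 3.0473, MB₂ = 330 + 47.9 = 377.9, so M₂ = 3.0473 × 377.9 ≈ 1151.5747 billion.
ΔM = M₂ − M₁ = 1151.5747 − 1999.404 = -847.8293 billion.

-848 billion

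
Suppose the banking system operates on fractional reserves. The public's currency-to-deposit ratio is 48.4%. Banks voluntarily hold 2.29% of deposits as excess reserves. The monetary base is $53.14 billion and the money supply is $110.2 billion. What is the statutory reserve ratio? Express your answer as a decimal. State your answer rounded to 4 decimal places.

0.2087

Using m = M/MB = 110.2/53.14 ≈ 2.073767. Since m = (1 + c)/(c + rr + e), the denominator satisfies c + rr + e = (1 + c)/m = (1 + 0.484) / 2.073767 ≈ 0.715606.
With c = 0.484 and e = 0.0229, the statutory reserve ratio is 0.715606 − 0.484 − 0.0229 = 0.208706.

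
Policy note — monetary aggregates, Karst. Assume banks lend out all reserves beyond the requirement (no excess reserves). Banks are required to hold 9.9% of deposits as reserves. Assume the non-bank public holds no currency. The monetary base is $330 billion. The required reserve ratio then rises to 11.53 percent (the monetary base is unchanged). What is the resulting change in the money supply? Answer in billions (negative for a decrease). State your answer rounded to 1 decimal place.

-471.2 billion

Initially m₁ = 1 / (0.099) ≈ 10.10101, so M₁ = 10.10101 × 330 = 3333.3333 billion.
After the change m₂ = 1 / (0.1153) ≈ 8.67303, so M₂ = 8.67303 × 330 = 2862.0999 billion.
ΔM = M₂ − M₁ = 2862.0999 − 3333.3333 = -471.2334 billion.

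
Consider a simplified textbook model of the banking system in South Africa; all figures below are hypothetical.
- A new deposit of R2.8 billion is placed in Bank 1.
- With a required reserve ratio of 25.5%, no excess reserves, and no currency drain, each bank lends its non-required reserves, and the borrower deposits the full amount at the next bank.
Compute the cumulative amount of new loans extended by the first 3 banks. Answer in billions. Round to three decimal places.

Bank i lends (1 − rr)^i of the original deposit: Bank 1 lends 2.8·0.7450 = 2.0860, Bank 2 lends 2.8·0.7450² ≈ 1.5541, and so on.
Summing a geometric series: total = 2.8·[0.7450·(1 − 0.7450^3) / (1 − 0.7450)] ≈ 4.7979 billion.

R4.798 billion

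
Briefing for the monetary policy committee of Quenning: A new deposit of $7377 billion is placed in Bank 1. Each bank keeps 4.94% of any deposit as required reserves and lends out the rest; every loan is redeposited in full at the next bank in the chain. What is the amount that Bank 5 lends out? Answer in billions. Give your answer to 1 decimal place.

$5726.2 billion

Each bank lends a fraction (1 − rr) = 0.9506 of the deposit it receives, so Bank 5 receives 7377·0.9506^4 and lends 7377·0.9506^5 ≈ 5726.2306 billion.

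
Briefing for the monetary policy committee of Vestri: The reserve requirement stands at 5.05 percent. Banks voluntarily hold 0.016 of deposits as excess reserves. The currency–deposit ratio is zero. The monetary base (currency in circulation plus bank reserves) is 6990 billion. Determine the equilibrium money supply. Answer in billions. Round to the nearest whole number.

The money multiplier is m = 1 / (rr + e) = 1 / (0.0505 + 0.016) ≈ 15.03759.
So M = m × MB = 15.03759 × 6990 = 105112.7541 billion.

105113 billion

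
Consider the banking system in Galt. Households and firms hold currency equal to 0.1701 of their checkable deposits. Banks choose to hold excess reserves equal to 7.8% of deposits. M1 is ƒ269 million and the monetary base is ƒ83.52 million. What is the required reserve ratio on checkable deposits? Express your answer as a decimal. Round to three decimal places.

0.115

Using m = M/MB = 269/83.52 ≈ 3.220785. Since m = (1 + c)/(c + rr + e), the denominator satisfies c + rr + e = (1 + c)/m = (1 + 0.1701) / 3.220785 ≈ 0.363297.
With c = 0.1701 and e = 0.078, the required reserve ratio on checkable deposits is 0.363297 − 0.1701 − 0.078 = 0.115197.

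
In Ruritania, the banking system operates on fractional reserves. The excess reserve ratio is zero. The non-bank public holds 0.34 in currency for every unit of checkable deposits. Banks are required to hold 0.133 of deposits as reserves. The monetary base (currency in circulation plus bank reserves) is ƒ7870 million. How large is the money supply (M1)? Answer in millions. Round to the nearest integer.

The money multiplier is m = (1 + c) / (rr + c) = (1 + 0.34) / (0.133 + 0.34) ≈ 2.83298.
So M = m × MB = 2.83298 × 7870 = 22295.5526 million.

ƒ22296 million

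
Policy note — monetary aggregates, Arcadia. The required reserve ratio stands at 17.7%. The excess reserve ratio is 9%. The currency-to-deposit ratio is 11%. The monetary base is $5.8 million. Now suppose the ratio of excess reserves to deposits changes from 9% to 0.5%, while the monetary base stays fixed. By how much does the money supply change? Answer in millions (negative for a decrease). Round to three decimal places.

$4.971 million

Initially m₁ = (1 + 0.11) / (0.177 + 0.09 + 0.11) ≈ 2.94430, so M₁ = 2.94430 × 5.8 ≈ 17.0769 million.
After the change m₂ = (1 + 0.11) / (0.177 + 0.005 + 0.11) ≈ 3.80137, so M₂ = 3.80137 × 5.8 ≈ 22.0479 million.
ΔM = M₂ − M₁ = 22.0479 − 17.0769 = 4.971 million.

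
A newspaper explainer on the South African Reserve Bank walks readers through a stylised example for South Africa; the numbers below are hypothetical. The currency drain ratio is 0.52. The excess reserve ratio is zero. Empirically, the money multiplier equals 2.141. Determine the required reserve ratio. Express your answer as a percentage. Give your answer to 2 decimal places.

Using m = 2.141. Since m = (1 + c)/(c + rr + e), the denominator satisfies c + rr + e = (1 + c)/m = (1 + 0.52) / 2.141 ≈ 0.709949.
With c = 0.52 and e = 0, the required reserve ratio is 0.709949 − 0.52 − 0 = 0.189949.

18.99%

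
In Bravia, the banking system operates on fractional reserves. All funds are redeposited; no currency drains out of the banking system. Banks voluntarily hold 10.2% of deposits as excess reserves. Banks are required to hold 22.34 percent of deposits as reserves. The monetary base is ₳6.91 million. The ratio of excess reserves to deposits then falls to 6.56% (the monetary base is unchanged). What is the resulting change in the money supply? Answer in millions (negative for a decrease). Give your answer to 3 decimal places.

Initially m₁ = 1 / (0.2234 + 0.102) ≈ 3.07314, so M₁ = 3.07314 × 6.91 ≈ 21.2354 million.
After the change m₂ = 1 / (0.2234 + 0.0656) ≈ 3.46021, so M₂ = 3.46021 × 6.91 ≈ 23.9101 million.
ΔM = M₂ − M₁ = 23.9101 − 21.2354 = 2.6747 million.

₳2.675 million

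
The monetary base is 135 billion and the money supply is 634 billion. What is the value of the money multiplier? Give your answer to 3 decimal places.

The money multiplier is m = M / MB = 634 / 135 ≈ 4.69630.

4.696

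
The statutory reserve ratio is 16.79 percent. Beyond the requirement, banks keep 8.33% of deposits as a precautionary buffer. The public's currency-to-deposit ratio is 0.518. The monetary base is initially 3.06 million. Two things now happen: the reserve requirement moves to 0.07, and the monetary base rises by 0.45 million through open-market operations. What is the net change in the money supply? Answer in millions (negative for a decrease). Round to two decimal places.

Before: m₁ = (1 + 0.518) / (0.1679 + 0.0833 + 0.518) ≈ 1.9735, MB₁ = 3.06, so M₁ = 1.9735 × 3.06 ≈ 6.0389 million.
After: m₂ = (1 + 0.518) / (0.07 + 0.0833 + 0.518) ≈ 2.2613, MB₂ = 3.06 + 0.45 = 3.51, so M₂ = 2.2613 × 3.51 ≈ 7.9372 million.
ΔM = M₂ − M₁ = 7.9372 − 6.0389 = 1.8983 million.

1.90 million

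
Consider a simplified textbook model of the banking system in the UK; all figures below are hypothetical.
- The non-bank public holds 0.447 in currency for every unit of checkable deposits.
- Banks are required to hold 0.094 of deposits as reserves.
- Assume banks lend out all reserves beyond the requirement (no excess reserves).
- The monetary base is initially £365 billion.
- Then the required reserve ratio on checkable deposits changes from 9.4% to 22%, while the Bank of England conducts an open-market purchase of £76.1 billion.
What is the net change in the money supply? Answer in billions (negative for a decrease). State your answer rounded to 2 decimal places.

Before: m₁ = (1 + 0.447) / (0.094 + 0.447) ≈ 2.674677, MB₁ = 365, so M₁ = 2.674677 × 365 ≈ 976.2571 billion.
After: m₂ = (1 + 0.447) / (0.22 + 0.447) ≈ 2.169415, MB₂ = 365 + 76.1 = 441.1, so M₂ = 2.169415 × 441.1 ≈ 956.929 billion.
ΔM = M₂ − M₁ = 956.929 − 976.2571 = -19.3281 billion.

-19.33 billion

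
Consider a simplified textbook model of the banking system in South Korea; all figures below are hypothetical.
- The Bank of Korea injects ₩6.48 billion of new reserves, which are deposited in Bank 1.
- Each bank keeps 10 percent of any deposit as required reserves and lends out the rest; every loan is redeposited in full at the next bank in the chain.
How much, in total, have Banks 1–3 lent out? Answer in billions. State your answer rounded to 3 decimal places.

₩15.805 billion

Bank i lends (1 − rr)^i of the original deposit: Bank 1 lends 6.48·0.9000 = 5.8320, Bank 2 lends 6.48·0.9000² = 5.2488, and so on.
Summing a geometric series: total = 6.48·[0.9000·(1 − 0.9000^3) / (1 − 0.9000)] ≈ 15.8047 billion.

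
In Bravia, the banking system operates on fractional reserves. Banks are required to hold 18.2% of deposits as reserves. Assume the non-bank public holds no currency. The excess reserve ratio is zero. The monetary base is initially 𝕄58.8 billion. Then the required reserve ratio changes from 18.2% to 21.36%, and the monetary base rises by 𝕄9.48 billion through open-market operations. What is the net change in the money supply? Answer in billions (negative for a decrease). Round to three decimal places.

Before: m₁ = 1 / (0.182) ≈ 5.494505, MB₁ = 58.8, so M₁ = 5.494505 × 58.8 ≈ 323.0769 billion.
After: m₂ = 1 / (0.2136) ≈ 4.681648, MB₂ = 58.8 + 9.48 = 68.28, so M₂ = 4.681648 × 68.28 ≈ 319.6629 billion.
ΔM = M₂ − M₁ = 319.6629 − 323.0769 = -3.414 billion.

-3.414 billion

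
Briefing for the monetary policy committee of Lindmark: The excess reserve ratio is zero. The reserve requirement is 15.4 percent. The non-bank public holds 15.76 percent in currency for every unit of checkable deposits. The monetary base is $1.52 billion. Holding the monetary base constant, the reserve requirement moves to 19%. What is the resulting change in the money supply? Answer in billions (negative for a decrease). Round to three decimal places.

-0.585 billion

Initially m₁ = (1 + 0.1576) / (0.154 + 0.1576) ≈ 3.71502, so M₁ = 3.71502 × 1.52 ≈ 5.6468 billion.
After the change m₂ = (1 + 0.1576) / (0.19 + 0.1576) ≈ 3.33026, so M₂ = 3.33026 × 1.52 ≈ 5.062 billion.
ΔM = M₂ − M₁ = 5.062 − 5.6468 = -0.5848 billion.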